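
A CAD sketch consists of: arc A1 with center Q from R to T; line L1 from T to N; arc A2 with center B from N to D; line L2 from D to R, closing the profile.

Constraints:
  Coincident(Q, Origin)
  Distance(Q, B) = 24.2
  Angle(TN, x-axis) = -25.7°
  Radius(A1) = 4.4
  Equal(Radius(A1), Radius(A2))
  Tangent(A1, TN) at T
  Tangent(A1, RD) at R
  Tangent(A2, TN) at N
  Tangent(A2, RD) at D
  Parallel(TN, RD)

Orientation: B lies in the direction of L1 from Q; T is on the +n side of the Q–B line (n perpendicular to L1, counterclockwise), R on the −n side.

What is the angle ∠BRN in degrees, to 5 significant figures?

9.6783°

The slot axis is L1's direction at -25.7°, so u = (cos -25.7°, sin -25.7°) = (0.90108, -0.43366) and n = (−sin -25.7°, cos -25.7°) = (0.43366, 0.90108). Q is at the origin and B lies 24.2 along u from Q, so B = 24.2·u = (21.806, -10.495). Tangency of A1 to both parallel lines with radius 4.4 puts T and R at Q ± 4.4·n: T = (1.9081, 3.9647), R = (-1.9081, -3.9647). Equal radii place N and D the same way about B: N = B + 4.4·n = (23.714, -6.5298), D = B − 4.4·n = (19.898, -14.459). Then cos ∠BRN = RB·RN / (|RB||RN|), giving 9.6783°.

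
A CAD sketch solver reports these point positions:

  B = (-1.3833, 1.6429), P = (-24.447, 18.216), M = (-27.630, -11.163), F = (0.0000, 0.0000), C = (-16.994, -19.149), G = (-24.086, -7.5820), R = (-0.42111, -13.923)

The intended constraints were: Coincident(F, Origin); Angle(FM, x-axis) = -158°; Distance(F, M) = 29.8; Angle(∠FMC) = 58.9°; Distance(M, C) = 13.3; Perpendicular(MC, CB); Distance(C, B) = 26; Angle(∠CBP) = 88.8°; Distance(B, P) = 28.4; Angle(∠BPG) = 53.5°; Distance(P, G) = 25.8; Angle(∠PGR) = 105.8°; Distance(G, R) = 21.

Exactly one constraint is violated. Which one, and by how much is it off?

Distance(G, R) = 21 — off by 3.50.

F = (0.00, 0.00) ✓; FM at -158.0° ✓; |FM| = 29.80 ✓; ∠FMC = 58.90° ✓; |MC| = 13.30 ✓; ∠(MC, CB) = 90.00° ✓; |CB| = 26.00 ✓; ∠CBP = 88.80° ✓; |BP| = 28.40 ✓; ∠BPG = 53.50° ✓; |PG| = 25.80 ✓; ∠PGR = 105.8° ✓; |GR| = 24.50 ✗.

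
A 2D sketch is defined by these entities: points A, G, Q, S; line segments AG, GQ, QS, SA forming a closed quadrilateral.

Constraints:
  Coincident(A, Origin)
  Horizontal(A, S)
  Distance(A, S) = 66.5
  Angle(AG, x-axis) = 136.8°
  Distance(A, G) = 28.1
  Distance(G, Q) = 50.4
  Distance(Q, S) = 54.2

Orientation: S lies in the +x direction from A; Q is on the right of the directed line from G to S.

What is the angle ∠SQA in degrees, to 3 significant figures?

114°

A is at the origin; AS is horizontal with |AS| = 66.5 and S in +x, so S = (66.5, 0). AG runs at 136.8° with |AG| = 28.1, so G = (-20.5, 19.2). Q is determined by |GQ| = 50.4 and |QS| = 54.2 together: it lies at the intersection of circle(G, 50.4) and circle(S, 54.2). With |GS| = 89.1, the foot of the radical line on GS is 42.3 from G and the perpendicular offset is √(50.4² − 42.3²) = 27.4. Taking the right-of-GS solution: Q = (14.9, -16.6).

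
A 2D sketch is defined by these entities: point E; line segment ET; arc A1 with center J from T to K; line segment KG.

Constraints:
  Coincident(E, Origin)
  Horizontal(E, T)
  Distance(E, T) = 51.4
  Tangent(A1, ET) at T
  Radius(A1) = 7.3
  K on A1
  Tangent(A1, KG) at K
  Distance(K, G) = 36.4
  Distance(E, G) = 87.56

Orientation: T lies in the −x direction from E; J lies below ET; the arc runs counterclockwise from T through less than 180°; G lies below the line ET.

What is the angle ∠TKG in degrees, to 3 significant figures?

160°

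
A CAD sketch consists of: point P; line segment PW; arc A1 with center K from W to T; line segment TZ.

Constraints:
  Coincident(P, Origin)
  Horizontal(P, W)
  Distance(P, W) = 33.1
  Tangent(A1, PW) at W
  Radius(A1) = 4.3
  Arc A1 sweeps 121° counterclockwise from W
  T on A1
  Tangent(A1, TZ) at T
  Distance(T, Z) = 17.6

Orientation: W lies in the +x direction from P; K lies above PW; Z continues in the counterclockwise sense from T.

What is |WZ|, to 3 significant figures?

22.3

P is at the origin; PW is horizontal with |PW| = 33.1 and W on the +x side, so W = (33.1, 0.00). Since A1 is tangent to PW there, KW ⟂ PW, so K = W + (0, 4.3) = (33.1, 4.30). On A1, W sits at bearing -90° from K; a 121° counterclockwise sweep puts T at bearing 31°, so T = K + 4.3·(cos 31°, sin 31°) = (36.8, 6.51). A1 meets TZ tangentially, so KT is at right angles to TZ, so TZ runs along (−sin 31°, cos 31°); with |TZ| = 17.6, Z = (27.7, 21.6). Then |WZ| = |Z − W| = 22.3.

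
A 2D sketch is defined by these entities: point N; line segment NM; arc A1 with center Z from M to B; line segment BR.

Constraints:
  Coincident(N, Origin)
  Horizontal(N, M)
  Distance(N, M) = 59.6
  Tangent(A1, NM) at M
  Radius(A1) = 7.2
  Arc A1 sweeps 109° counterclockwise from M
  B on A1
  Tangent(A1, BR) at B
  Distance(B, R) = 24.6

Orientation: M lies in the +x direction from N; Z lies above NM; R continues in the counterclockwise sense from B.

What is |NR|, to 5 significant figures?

66.981

On A1, M sits at bearing -90° from Z; a 109° counterclockwise sweep puts B at bearing 19°, so B = Z + 7.2·(cos 19°, sin 19°) = (66.408, 9.5441). Since A1 is tangent to BR there, ZB ⟂ BR, so BR runs along (−sin 19°, cos 19°); with |BR| = 24.6, R = (58.399, 32.804). Then |NR| = |R − N| = 66.981.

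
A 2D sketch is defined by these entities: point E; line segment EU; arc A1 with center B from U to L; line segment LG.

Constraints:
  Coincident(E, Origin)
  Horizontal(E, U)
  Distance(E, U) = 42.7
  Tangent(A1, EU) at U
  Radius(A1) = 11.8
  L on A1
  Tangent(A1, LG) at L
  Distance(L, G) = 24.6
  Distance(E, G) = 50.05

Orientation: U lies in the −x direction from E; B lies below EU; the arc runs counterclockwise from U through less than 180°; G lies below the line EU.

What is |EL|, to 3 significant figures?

54.8

Checks: |BL| = 11.80 ✓; ∠(BL, LG) = 90.00° ✓; |LG| = 24.60 ✓; |EG| = 50.05 ✓.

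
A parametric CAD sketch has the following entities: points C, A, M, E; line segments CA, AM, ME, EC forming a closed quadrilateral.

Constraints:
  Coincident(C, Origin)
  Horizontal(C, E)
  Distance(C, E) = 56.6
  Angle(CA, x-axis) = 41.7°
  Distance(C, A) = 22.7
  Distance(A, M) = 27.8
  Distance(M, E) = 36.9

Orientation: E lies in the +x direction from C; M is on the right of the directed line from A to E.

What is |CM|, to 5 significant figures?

25.018

C is at the origin; CE is horizontal with |CE| = 56.6 and E in +x, so E = (56.6, 0). CA runs at 41.7° with |CA| = 22.7, so A = (16.949, 15.101). M is determined by |AM| = 27.8 and |ME| = 36.9 together: it lies at the intersection of circle(A, 27.8) and circle(E, 36.9). With |AE| = 42.429, the foot of the radical line on AE is 14.277 from A and the perpendicular offset is √(27.8² − 14.277²) = 23.854. Taking the right-of-AE solution: M = (21.801, -12.273).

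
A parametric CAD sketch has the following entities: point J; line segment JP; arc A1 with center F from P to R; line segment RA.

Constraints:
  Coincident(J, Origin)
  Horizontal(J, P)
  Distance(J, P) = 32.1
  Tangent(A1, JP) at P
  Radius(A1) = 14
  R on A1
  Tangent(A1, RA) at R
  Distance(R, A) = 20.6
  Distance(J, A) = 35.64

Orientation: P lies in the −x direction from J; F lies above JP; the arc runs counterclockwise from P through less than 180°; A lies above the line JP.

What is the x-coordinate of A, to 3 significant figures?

-15.2

J is at the origin; J and P share the same y with |JP| = 32.1 and P on the −x side, so P = (-32.1, 0.00). A1 meets JP tangentially, so FP is at right angles to JP, so F = P + (0, 14) = (-32.1, 14.0). Since FR ⟂ RA (tangency), |FA| = √(14.0² + 20.6²) = 24.9 regardless of where R sits on A1. So A lies on both circle(J, 35.64) and circle(F, 24.9); the above-JP intersection is A = (-15.2, 32.3). R is the foot of the tangent from A: R = (-18.3, 11.9).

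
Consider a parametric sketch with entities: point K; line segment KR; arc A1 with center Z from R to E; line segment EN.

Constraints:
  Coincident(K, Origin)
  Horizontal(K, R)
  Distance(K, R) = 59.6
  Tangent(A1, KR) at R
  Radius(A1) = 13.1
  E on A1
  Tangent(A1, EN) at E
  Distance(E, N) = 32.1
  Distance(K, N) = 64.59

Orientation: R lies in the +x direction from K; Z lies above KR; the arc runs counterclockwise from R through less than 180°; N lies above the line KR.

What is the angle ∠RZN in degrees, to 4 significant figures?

157.3°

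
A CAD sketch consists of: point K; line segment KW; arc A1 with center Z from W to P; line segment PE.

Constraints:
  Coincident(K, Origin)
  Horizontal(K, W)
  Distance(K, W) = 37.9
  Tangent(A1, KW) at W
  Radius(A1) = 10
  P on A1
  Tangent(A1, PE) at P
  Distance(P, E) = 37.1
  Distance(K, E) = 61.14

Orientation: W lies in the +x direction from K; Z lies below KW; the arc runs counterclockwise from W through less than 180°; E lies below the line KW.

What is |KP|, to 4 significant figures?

30.84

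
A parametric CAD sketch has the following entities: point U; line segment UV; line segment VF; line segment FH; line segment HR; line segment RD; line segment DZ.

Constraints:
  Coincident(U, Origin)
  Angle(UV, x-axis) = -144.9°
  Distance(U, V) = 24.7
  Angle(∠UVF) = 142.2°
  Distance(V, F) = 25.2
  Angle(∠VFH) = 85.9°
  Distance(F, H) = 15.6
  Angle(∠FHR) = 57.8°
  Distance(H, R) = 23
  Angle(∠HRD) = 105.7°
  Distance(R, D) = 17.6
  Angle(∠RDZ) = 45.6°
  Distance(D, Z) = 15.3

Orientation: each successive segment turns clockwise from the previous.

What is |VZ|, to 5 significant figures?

18.219

U is at the origin; UV runs at -144.9° with length 24.7, so V = (-20.208, -14.203). ∠UVF = 142.2° gives VF at 177.30° from the x-axis; with |VF| = 25.2, F = (-45.380, -13.016). ∠VFH = 85.9° gives FH at 83.200° from the x-axis; with |FH| = 15.6, H = (-43.533, 2.4747). ∠FHR = 57.8° gives HR at -39.000° from the x-axis; with |HR| = 23.0, R = (-25.659, -12.000). ∠HRD = 105.7° gives RD at -113.30° from the x-axis; with |RD| = 17.6, D = (-32.620, -28.164). ∠RDZ = 45.6° gives DZ at 112.30° from the x-axis; with |DZ| = 15.3, Z = (-38.426, -14.009). Then |VZ| = |Z − V| = 18.219.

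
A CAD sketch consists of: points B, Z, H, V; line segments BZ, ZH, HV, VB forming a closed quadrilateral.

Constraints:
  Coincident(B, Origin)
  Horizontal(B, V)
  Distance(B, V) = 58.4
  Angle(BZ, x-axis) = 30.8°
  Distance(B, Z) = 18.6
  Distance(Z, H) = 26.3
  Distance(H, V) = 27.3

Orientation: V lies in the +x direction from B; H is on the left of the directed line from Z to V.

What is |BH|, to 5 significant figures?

44.821

Checks: B.y = 0.00, V.y = 0.00 ✓; |ZH| = 26.30 ✓; |HV| = 27.30 ✓.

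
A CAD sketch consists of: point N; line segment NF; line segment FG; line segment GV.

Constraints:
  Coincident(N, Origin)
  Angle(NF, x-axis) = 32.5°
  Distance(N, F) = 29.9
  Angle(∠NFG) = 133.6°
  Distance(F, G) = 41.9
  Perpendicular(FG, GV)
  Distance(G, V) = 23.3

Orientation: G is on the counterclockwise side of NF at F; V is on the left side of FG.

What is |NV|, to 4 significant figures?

62.54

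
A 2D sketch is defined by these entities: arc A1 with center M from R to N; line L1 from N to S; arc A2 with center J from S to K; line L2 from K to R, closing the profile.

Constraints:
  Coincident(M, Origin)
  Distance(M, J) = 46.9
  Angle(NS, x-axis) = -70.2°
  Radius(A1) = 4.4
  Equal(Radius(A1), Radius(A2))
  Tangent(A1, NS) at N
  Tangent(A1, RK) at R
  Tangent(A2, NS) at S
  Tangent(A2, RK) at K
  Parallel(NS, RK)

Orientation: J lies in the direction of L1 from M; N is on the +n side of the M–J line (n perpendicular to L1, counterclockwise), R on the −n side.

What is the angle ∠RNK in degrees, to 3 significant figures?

79.4°

The slot axis is L1's direction at -70.2°, so u = (cos -70.2°, sin -70.2°) = (0.339, -0.941) and n = (−sin -70.2°, cos -70.2°) = (0.941, 0.339). M is at the origin and J lies 46.9 along u from M, so J = 46.9·u = (15.9, -44.1). Tangency of A1 to both parallel lines with radius 4.4 puts N and R at M ± 4.4·n: N = (4.14, 1.49), R = (-4.14, -1.49). Equal radii place S and K the same way about J: S = J + 4.4·n = (20.0, -42.6), K = J − 4.4·n = (11.7, -45.6). Then cos ∠RNK = NR·NK / (|NR||NK|), giving 79.4°.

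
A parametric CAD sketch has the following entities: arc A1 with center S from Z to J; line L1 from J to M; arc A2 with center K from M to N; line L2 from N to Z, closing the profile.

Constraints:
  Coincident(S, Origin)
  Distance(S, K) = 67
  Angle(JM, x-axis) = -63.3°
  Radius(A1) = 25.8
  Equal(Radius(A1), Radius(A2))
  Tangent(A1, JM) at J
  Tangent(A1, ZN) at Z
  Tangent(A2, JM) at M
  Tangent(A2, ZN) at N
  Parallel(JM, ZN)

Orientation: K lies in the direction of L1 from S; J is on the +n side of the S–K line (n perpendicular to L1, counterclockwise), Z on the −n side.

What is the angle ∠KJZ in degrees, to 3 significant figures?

68.9°

S is at the origin and K lies 67.0 along u from S, so K = 67.0·u = (30.1, -59.9). Tangency of A1 to both parallel lines with radius 25.8 puts J and Z at S ± 25.8·n: J = (23.0, 11.6), Z = (-23.0, -11.6). Then cos ∠KJZ = JK·JZ / (|JK||JZ|), giving 68.9°.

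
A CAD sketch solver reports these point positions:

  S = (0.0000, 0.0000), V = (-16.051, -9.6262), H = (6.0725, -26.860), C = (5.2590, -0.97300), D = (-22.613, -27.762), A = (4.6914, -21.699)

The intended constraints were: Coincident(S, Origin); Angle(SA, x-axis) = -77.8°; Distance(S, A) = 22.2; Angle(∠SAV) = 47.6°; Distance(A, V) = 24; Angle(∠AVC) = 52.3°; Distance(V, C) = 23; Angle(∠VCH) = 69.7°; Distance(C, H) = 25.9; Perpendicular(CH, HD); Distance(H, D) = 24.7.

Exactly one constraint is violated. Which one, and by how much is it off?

Distance(H, D) = 24.7 — off by 4.00.

S = (0.00, 0.00) ✓; SA at -77.80° ✓; |SA| = 22.20 ✓; ∠SAV = 47.60° ✓; |AV| = 24.00 ✓; ∠AVC = 52.30° ✓; |VC| = 23.00 ✓; ∠VCH = 69.70° ✓; |CH| = 25.90 ✓; ∠(CH, HD) = 90.00° ✓; |HD| = 28.70 ✗.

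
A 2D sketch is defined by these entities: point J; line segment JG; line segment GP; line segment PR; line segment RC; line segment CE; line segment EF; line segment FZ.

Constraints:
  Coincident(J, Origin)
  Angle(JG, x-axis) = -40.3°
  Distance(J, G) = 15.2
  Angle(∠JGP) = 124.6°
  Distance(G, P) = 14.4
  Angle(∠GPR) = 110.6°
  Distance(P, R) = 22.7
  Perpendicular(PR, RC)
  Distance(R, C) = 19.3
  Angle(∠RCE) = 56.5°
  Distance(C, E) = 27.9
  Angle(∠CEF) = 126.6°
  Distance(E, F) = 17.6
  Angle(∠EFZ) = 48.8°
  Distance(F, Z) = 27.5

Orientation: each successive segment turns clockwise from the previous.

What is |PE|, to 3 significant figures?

3.94

PR ⟂ RC, so RC runs at 105°; with |RC| = 19.3, C = (-16.7, -11.3). ∠RCE = 56.5° gives CE at -18.6° from the x-axis; with |CE| = 27.9, E = (9.71, -20.2). Then |PE| = |E − P| = 3.94.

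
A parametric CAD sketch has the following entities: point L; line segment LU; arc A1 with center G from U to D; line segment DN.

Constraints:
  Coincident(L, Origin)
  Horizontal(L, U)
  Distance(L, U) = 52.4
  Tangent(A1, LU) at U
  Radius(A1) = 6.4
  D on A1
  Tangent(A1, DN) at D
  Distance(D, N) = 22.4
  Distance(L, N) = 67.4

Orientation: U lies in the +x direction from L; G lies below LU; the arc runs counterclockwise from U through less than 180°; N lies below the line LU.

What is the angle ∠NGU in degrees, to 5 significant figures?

157.41°

Checks: |LU| = 52.40 ✓; |GD| = 6.400 ✓; ∠(GD, DN) = 90.00° ✓; |DN| = 22.40 ✓; |LN| = 67.40 ✓.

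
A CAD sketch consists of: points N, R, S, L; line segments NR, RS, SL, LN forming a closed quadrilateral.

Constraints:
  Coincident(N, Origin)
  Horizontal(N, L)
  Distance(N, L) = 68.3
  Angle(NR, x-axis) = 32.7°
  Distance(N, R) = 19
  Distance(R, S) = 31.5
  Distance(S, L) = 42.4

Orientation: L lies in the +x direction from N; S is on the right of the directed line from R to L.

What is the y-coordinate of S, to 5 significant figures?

-17.994

Checks: |RS| = 31.50 ✓; |SL| = 42.40 ✓.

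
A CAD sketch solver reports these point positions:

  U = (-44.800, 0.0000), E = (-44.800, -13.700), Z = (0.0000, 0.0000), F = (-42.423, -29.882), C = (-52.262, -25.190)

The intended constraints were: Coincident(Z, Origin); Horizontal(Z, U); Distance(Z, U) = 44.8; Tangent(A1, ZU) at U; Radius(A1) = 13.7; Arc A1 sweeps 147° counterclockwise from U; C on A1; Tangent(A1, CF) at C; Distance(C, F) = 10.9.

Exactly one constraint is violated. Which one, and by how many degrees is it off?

Tangent(A1, CF) at C — off by 7.51°.

Z = (0.00, 0.00) ✓; Z.y = 0.00, U.y = 0.00 ✓; |ZU| = 44.80 ✓; ∠(EU, UZ) = 90.00° ✓; |EU| = 13.70 ✓; bearing(E→C) − bearing(E→U) = 147.0° ✓; |EC| = 13.70 ✓; ∠(EC, CF) = 82.49° ✗; |CF| = 10.90 ✓.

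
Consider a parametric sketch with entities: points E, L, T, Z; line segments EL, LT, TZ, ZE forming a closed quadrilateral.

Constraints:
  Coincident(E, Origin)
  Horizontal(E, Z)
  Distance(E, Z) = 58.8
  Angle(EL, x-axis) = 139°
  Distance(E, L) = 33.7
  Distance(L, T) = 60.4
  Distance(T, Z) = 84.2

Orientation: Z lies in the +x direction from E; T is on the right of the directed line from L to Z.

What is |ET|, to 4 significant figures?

41.10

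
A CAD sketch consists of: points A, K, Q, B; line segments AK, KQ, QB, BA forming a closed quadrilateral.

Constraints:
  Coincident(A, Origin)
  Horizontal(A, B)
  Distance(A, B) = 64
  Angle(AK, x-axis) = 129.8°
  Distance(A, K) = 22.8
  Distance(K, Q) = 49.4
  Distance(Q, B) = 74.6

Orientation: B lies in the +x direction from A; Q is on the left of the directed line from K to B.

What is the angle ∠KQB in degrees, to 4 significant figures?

78.09°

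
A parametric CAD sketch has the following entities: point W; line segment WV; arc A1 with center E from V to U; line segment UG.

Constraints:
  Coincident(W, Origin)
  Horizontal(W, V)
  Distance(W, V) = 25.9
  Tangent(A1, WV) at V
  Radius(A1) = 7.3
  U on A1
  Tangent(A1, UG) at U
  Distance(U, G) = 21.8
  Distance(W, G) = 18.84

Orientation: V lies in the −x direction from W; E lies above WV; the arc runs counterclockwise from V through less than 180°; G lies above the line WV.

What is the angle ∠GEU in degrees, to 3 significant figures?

71.5°

Checks: |EU| = 7.300 ✓; ∠(EU, UG) = 90.00° ✓; |UG| = 21.80 ✓; |WG| = 18.84 ✓.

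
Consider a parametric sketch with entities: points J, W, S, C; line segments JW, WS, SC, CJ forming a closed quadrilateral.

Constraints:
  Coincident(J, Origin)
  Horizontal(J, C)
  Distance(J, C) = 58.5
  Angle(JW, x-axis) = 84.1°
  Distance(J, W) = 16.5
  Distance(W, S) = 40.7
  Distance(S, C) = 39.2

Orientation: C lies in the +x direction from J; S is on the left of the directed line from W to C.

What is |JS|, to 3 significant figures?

51.2

J is at the origin; JC is horizontal with |JC| = 58.5 and C in +x, so C = (58.5, 0). JW runs at 84.1° with |JW| = 16.5, so W = (1.70, 16.4). S is determined by |WS| = 40.7 and |SC| = 39.2 together: it lies at the intersection of circle(W, 40.7) and circle(C, 39.2). With |WC| = 59.1, the foot of the radical line on WC is 30.6 from W and the perpendicular offset is √(40.7² − 30.6²) = 26.9. Taking the left-of-WC solution: S = (38.5, 33.7).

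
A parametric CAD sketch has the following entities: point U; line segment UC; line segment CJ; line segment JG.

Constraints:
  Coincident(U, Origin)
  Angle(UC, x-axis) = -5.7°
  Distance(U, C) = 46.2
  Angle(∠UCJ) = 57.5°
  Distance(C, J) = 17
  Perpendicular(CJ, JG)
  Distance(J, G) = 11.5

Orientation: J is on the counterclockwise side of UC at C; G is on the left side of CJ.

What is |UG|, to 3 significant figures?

28.6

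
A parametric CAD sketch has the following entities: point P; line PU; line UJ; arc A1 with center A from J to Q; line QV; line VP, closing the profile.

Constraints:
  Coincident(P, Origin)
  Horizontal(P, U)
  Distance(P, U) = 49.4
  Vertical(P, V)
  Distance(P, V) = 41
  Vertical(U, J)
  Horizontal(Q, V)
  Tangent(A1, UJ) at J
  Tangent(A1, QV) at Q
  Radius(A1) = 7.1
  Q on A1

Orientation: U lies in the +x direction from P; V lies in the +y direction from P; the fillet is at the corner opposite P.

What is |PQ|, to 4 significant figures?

58.91

The virtual corner opposite P is at (49.40, 41.00). The tangent condition forces AJ to be normal to UJ and A1 meets QV tangentially, so AQ is at right angles to QV, with radius 7.1, so the center A sits 7.1 in from both sides at A = (42.30, 33.90). That places the tangent points at J = (49.40, 33.90) on UJ and Q = (42.30, 41.00) on QV. Then |PQ| = |Q − P| = 58.91.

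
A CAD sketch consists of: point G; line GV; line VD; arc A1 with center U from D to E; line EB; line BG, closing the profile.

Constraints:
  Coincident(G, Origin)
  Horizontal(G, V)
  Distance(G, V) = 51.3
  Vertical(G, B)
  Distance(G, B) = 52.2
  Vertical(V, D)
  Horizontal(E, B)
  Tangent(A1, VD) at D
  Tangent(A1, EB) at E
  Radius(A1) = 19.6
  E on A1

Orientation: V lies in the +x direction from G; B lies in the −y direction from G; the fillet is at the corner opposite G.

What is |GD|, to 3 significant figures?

60.8

G is at the origin; GV is horizontal with |GV| = 51.3 and V on the +x side, so V = (51.3, 0.00). G and B share the same x with |GB| = 52.2 and B on the −y side, so B = (0.00, -52.2). The virtual corner opposite G is at (51.3, -52.2). A1 meets VD tangentially, so UD is at right angles to VD and tangency of A1 to EB means the radius UE is perpendicular to EB, with radius 19.6, so the center U sits 19.6 in from both sides at U = (31.7, -32.6). That places the tangent points at D = (51.3, -32.6) on VD and E = (31.7, -52.2) on EB. Then |GD| = |D − G| = 60.8.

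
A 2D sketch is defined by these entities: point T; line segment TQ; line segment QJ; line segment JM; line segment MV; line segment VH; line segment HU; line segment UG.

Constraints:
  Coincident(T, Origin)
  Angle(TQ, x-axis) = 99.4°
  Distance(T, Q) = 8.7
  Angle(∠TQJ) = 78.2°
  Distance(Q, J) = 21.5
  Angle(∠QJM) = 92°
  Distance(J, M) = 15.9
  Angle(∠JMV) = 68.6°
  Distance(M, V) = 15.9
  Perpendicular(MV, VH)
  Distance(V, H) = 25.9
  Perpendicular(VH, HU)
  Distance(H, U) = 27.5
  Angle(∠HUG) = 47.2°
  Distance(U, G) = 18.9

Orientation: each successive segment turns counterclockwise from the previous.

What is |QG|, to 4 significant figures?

25.22

T is at the origin; TQ runs at 99.4° with length 8.7, so Q = (-1.421, 8.583). ∠TQJ = 78.2° gives QJ at -158.8° from the x-axis; with |QJ| = 21.5, J = (-21.47, 0.8082). ∠QJM = 92.0° gives JM at -70.80° from the x-axis; with |JM| = 15.9, M = (-16.24, -14.21). ∠JMV = 68.6° gives MV at 40.60° from the x-axis; with |MV| = 15.9, V = (-4.165, -3.860). MV ⟂ VH, so VH runs at 130.6°; with |VH| = 25.9, H = (-21.02, 15.81). VH ⟂ HU, so HU runs at -139.4°; with |HU| = 27.5, U = (-41.90, -2.091). ∠HUG = 47.2° gives UG at -6.600° from the x-axis; with |UG| = 18.9, G = (-23.12, -4.264). Then |QG| = |G − Q| = 25.22.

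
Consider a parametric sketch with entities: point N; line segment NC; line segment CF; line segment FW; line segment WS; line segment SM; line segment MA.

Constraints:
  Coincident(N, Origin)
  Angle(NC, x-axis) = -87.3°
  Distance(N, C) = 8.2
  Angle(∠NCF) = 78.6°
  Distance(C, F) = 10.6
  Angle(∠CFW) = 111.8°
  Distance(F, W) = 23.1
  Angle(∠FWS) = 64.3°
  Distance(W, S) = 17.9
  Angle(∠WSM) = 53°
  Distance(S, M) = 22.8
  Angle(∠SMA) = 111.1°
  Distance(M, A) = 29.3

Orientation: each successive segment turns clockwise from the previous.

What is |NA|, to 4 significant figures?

42.48

N is at the origin; NC runs at -87.3° with length 8.2, so C = (0.3863, -8.191). ∠NCF = 78.6° gives CF at 171.3° from the x-axis; with |CF| = 10.6, F = (-10.09, -6.588). ∠CFW = 111.8° gives FW at 103.1° from the x-axis; with |FW| = 23.1, W = (-15.33, 15.91). ∠FWS = 64.3° gives WS at -12.60° from the x-axis; with |WS| = 17.9, S = (2.142, 12.01). ∠WSM = 53.0° gives SM at -139.6° from the x-axis; with |SM| = 22.8, M = (-15.22, -2.771). ∠SMA = 111.1° gives MA at 151.5° from the x-axis; with |MA| = 29.3, A = (-40.97, 11.21). Then |NA| = |A − N| = 42.48.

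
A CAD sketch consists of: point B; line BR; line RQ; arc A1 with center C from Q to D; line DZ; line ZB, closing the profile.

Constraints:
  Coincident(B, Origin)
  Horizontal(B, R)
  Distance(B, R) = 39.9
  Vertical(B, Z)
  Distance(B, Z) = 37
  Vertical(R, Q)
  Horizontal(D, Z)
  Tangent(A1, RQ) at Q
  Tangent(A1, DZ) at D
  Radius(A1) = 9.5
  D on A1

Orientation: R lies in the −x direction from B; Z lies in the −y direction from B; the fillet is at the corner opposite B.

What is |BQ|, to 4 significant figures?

48.46

The virtual corner opposite B is at (-39.90, -37.00). A1 meets RQ tangentially, so CQ is at right angles to RQ and tangency of A1 to DZ means the radius CD is perpendicular to DZ, with radius 9.5, so the center C sits 9.5 in from both sides at C = (-30.40, -27.50). That places the tangent points at Q = (-39.90, -27.50) on RQ and D = (-30.40, -37.00) on DZ. Then |BQ| = |Q − B| = 48.46.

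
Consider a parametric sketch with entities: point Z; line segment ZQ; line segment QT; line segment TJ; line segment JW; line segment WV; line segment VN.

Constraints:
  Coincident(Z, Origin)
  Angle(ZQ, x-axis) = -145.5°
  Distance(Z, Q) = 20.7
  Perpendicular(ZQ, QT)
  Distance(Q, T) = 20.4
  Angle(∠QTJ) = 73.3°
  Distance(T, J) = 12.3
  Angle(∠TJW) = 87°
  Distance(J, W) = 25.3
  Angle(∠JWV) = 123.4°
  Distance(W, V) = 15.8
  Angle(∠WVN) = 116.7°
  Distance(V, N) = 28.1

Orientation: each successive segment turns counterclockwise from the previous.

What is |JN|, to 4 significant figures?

42.54

Z is at the origin; ZQ runs at -145.5° with length 20.7, so Q = (-17.06, -11.72). ZQ ⟂ QT, so QT runs at -55.50°; with |QT| = 20.4, T = (-5.505, -28.54). ∠QTJ = 73.3° gives TJ at 51.20° from the x-axis; with |TJ| = 12.3, J = (2.203, -18.95). ∠TJW = 87.0° gives JW at 144.2° from the x-axis; with |JW| = 25.3, W = (-18.32, -4.151). ∠JWV = 123.4° gives WV at -159.2° from the x-axis; with |WV| = 15.8, V = (-33.09, -9.762). ∠WVN = 116.7° gives VN at -95.90° from the x-axis; with |VN| = 28.1, N = (-35.98, -37.71). Then |JN| = |N − J| = 42.54.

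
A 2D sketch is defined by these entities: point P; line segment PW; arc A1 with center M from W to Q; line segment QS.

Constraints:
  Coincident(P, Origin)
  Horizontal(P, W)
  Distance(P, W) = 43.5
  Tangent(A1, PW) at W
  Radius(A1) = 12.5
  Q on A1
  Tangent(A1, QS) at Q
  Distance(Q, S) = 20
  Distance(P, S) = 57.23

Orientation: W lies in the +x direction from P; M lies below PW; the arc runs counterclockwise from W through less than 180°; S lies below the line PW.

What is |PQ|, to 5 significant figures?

38.498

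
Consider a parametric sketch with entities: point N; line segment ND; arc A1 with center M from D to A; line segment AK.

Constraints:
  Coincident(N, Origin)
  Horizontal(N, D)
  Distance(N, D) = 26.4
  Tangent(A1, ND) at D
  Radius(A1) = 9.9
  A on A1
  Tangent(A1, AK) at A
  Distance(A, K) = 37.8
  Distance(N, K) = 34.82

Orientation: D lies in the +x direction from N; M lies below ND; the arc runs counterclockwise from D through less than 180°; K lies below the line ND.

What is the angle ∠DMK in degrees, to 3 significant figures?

129°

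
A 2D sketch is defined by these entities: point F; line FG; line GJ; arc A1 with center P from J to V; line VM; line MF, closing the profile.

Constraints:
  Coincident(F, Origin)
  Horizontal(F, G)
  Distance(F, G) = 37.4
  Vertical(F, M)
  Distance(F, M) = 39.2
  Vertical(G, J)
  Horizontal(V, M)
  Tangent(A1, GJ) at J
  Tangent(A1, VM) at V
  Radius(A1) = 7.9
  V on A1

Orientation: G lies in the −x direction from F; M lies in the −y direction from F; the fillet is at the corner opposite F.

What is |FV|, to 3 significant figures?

49.1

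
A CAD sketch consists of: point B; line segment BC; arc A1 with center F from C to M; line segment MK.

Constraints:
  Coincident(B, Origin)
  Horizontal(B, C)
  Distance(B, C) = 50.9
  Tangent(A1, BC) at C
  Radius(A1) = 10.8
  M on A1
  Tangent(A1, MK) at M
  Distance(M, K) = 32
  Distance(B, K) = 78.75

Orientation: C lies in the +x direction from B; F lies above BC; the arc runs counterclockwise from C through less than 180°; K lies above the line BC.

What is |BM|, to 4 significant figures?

62.09

B is at the origin; BC is horizontal with |BC| = 50.9 and C on the +x side, so C = (50.90, 0.000). Tangency of A1 to BC means the radius FC is perpendicular to BC, so F = C + (0, 10.8) = (50.90, 10.80). Since FM ⟂ MK (tangency), |FK| = √(10.8² + 32.0²) = 33.77 regardless of where M sits on A1. So K lies on both circle(B, 78.75) and circle(F, 33.77); the above-BC intersection is K = (67.82, 40.03). M is the foot of the tangent from K: M = (61.49, 8.664).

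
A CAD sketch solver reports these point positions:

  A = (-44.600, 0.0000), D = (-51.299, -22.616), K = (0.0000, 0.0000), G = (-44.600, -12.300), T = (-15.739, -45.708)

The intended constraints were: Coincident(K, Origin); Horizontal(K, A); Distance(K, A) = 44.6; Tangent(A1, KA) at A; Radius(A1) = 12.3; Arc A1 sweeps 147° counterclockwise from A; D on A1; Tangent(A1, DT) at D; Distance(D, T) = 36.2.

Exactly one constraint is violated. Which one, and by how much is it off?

Distance(D, T) = 36.2 — off by 6.20.

K = (0.00, 0.00) ✓; K.y = 0.00, A.y = 0.00 ✓; |KA| = 44.60 ✓; ∠(GA, AK) = 90.00° ✓; |GA| = 12.30 ✓; bearing(G→D) − bearing(G→A) = 147.0° ✓; |GD| = 12.30 ✓; ∠(GD, DT) = 90.00° ✓; |DT| = 42.40 ✗.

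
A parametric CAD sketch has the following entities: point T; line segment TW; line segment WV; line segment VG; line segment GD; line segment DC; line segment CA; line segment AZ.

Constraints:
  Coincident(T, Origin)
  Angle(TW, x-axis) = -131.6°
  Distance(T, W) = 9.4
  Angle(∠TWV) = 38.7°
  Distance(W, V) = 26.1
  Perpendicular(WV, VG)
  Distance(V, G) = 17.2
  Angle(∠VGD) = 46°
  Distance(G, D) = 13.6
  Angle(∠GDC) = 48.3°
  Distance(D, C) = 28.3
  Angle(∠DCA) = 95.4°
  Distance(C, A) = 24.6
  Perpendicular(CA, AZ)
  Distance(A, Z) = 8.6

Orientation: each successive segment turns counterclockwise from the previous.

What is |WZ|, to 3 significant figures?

51.0

T is at the origin; TW runs at -131.6° with length 9.4, so W = (-6.24, -7.03). ∠TWV = 38.7° gives WV at 9.70° from the x-axis; with |WV| = 26.1, V = (19.5, -2.63). WV ⟂ VG, so VG runs at 99.7°; with |VG| = 17.2, G = (16.6, 14.3). ∠VGD = 46.0° gives GD at -126° from the x-axis; with |GD| = 13.6, D = (8.54, 3.36). ∠GDC = 48.3° gives DC at 5.40° from the x-axis; with |DC| = 28.3, C = (36.7, 6.03). ∠DCA = 95.4° gives CA at 90.0° from the x-axis; with |CA| = 24.6, A = (36.7, 30.6). CA ⟂ AZ, so AZ runs at -180°; with |AZ| = 8.6, Z = (28.1, 30.6). Then |WZ| = |Z − W| = 51.0.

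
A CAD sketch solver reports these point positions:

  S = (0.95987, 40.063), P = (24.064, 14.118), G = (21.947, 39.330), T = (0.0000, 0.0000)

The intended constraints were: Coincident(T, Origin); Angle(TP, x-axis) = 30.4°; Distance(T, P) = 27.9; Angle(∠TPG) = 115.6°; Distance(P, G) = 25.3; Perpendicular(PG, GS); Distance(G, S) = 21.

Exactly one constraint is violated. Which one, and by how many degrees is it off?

Perpendicular(PG, GS) — off by 6.80°.

T = (0.00, 0.00) ✓; TP at 30.40° ✓; |TP| = 27.90 ✓; ∠TPG = 115.6° ✓; |PG| = 25.30 ✓; ∠(PG, GS) = 83.20° ✗; |GS| = 21.00 ✓.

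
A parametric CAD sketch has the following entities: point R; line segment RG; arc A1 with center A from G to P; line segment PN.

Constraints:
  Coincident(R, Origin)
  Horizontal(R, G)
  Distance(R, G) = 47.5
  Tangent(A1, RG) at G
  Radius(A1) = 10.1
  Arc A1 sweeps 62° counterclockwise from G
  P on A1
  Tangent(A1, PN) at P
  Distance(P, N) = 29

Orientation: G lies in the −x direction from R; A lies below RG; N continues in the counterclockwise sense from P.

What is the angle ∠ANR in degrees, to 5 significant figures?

18.946°

R is at the origin; R and G share the same y with |RG| = 47.5 and G on the −x side, so G = (-47.500, 0.0000). The tangent condition forces AG to be normal to RG, so A = G + (0, -10.1) = (-47.500, -10.100). On A1, G sits at bearing 90° from A; a 62° counterclockwise sweep puts P at bearing 152°, so P = A + 10.1·(cos 152°, sin 152°) = (-56.418, -5.3583). Since A1 is tangent to PN there, AP ⟂ PN, so PN runs along (−sin 152°, cos 152°); with |PN| = 29.0, N = (-70.032, -30.964). Then cos ∠ANR = NA·NR / (|NA||NR|), giving 18.946°.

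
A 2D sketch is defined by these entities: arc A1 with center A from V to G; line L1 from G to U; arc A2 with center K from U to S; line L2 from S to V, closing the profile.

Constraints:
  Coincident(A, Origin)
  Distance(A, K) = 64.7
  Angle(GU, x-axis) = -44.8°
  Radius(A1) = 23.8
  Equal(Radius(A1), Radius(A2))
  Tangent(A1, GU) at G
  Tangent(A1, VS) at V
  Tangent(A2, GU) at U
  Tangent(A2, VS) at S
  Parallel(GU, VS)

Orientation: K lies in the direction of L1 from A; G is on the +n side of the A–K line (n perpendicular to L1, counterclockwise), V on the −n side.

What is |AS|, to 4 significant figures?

68.94

The slot axis is L1's direction at -44.8°, so u = (cos -44.8°, sin -44.8°) = (0.7096, -0.7046) and n = (−sin -44.8°, cos -44.8°) = (0.7046, 0.7096). A is at the origin and K lies 64.7 along u from A, so K = 64.7·u = (45.91, -45.59). Tangency of A1 to both parallel lines with radius 23.8 puts G and V at A ± 23.8·n: G = (16.77, 16.89), V = (-16.77, -16.89). Equal radii place U and S the same way about K: U = K + 23.8·n = (62.68, -28.70), S = K − 23.8·n = (29.14, -62.48). Then |AS| = |S − A| = 68.94.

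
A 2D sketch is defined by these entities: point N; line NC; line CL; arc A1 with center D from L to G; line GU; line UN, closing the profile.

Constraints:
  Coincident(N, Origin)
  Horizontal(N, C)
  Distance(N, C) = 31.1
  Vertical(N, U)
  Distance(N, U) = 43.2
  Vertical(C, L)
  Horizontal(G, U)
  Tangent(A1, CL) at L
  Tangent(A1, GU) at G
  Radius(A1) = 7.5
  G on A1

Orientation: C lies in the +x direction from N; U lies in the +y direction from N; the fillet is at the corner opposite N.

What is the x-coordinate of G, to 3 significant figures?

23.6

N is at the origin; N and C share the same y with |NC| = 31.1 and C on the +x side, so C = (31.1, 0.00). N and U share the same x with |NU| = 43.2 and U on the +y side, so U = (0.00, 43.2). The virtual corner opposite N is at (31.1, 43.2). Tangency of A1 to CL means the radius DL is perpendicular to CL and the tangent condition forces DG to be normal to GU, with radius 7.5, so the center D sits 7.5 in from both sides at D = (23.6, 35.7). That places the tangent points at L = (31.1, 35.7) on CL and G = (23.6, 43.2) on GU. So G.x = 23.6.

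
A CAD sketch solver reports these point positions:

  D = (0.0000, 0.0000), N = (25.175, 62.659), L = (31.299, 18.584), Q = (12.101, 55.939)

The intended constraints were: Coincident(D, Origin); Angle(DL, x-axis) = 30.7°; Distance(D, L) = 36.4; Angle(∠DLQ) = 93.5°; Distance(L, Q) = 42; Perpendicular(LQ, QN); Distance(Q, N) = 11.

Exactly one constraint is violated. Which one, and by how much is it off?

Distance(Q, N) = 11 — off by 3.70.

D = (0.00, 0.00) ✓; DL at 30.70° ✓; |DL| = 36.40 ✓; ∠DLQ = 93.50° ✓; |LQ| = 42.00 ✓; ∠(LQ, QN) = 90.00° ✓; |QN| = 14.70 ✗.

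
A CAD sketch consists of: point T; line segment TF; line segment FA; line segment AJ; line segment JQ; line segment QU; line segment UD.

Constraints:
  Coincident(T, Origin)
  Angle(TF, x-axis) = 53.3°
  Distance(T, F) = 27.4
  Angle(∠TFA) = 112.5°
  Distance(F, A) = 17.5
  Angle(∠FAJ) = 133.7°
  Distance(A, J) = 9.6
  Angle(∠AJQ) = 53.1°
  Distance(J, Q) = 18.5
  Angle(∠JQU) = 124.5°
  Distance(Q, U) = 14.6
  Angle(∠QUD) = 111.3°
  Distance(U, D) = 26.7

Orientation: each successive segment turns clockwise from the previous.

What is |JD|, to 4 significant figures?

36.09

T is at the origin; TF runs at 53.3° with length 27.4, so F = (16.37, 21.97). ∠TFA = 112.5° gives FA at -14.20° from the x-axis; with |FA| = 17.5, A = (33.34, 17.68). ∠FAJ = 133.7° gives AJ at -60.50° from the x-axis; with |AJ| = 9.6, J = (38.07, 9.320). ∠AJQ = 53.1° gives JQ at 172.6° from the x-axis; with |JQ| = 18.5, Q = (19.72, 11.70). ∠JQU = 124.5° gives QU at 117.1° from the x-axis; with |QU| = 14.6, U = (13.07, 24.70). ∠QUD = 111.3° gives UD at 48.40° from the x-axis; with |UD| = 26.7, D = (30.80, 44.67). Then |JD| = |D − J| = 36.09.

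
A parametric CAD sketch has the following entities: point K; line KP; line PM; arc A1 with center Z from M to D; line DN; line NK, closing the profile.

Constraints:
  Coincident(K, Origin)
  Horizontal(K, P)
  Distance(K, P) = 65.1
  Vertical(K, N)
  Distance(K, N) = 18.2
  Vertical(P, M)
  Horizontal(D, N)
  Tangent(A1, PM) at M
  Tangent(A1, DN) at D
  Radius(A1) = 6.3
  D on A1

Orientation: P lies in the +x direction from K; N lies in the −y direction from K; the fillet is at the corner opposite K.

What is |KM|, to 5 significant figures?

66.179

The virtual corner opposite K is at (65.100, -18.200). A1 meets PM tangentially, so ZM is at right angles to PM and A1 meets DN tangentially, so ZD is at right angles to DN, with radius 6.3, so the center Z sits 6.3 in from both sides at Z = (58.800, -11.900). That places the tangent points at M = (65.100, -11.900) on PM and D = (58.800, -18.200) on DN. Then |KM| = |M − K| = 66.179.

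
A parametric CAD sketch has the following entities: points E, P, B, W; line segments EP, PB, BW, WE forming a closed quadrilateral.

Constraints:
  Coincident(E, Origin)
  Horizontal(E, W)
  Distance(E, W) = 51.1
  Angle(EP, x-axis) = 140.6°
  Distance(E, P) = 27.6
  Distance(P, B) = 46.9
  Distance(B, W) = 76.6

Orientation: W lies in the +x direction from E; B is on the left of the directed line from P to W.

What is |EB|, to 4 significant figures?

58.46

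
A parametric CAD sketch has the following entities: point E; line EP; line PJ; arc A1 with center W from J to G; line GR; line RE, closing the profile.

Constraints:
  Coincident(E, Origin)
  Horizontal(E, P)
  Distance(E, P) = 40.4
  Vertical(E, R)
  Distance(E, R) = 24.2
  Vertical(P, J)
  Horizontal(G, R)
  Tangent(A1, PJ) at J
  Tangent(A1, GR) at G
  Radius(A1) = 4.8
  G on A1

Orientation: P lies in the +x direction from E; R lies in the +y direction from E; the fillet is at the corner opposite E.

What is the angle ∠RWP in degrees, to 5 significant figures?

111.58°

E is at the origin; EP is horizontal with |EP| = 40.4 and P on the +x side, so P = (40.400, 0.0000). ER is vertical with |ER| = 24.2 and R on the +y side, so R = (0.0000, 24.200). The virtual corner opposite E is at (40.400, 24.200). Tangency of A1 to PJ means the radius WJ is perpendicular to PJ and since A1 is tangent to GR there, WG ⟂ GR, with radius 4.8, so the center W sits 4.8 in from both sides at W = (35.600, 19.400). Then cos ∠RWP = WR·WP / (|WR||WP|), giving 111.58°.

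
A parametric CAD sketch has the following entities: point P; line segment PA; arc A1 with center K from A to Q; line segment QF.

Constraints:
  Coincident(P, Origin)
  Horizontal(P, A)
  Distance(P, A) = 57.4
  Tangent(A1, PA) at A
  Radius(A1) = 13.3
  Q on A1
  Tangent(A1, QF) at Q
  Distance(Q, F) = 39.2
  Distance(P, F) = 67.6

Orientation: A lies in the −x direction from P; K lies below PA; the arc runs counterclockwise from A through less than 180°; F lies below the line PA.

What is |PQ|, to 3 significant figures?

71.1

P is at the origin; PA is horizontal with |PA| = 57.4 and A on the −x side, so A = (-57.4, 0.00). The tangent condition forces KA to be normal to PA, so K = A + (0, -13.3) = (-57.4, -13.3). Since KQ ⟂ QF (tangency), |KF| = √(13.3² + 39.2²) = 41.4 regardless of where Q sits on A1. So F lies on both circle(P, 67.6) and circle(K, 41.4); the below-PA intersection is F = (-43.0, -52.1). Q is the foot of the tangent from F: Q = (-67.7, -21.7).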